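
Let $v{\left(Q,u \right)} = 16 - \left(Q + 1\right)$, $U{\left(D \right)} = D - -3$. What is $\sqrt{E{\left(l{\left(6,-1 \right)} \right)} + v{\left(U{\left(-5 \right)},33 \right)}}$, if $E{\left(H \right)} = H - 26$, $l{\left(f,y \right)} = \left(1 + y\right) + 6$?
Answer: $i \sqrt{3} \approx 1.732 i$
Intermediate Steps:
$U{\left(D \right)} = 3 + D$ ($U{\left(D \right)} = D + 3 = 3 + D$)
$l{\left(f,y \right)} = 7 + y$
$v{\left(Q,u \right)} = 15 - Q$ ($v{\left(Q,u \right)} = 16 - \left(1 + Q\right) = 15 - Q$)
$E{\left(H \right)} = -26 + H$ ($E{\left(H \right)} = H - 26 = -26 + H$)
$\sqrt{E{\left(l{\left(6,-1 \right)} \right)} + v{\left(U{\left(-5 \right)},33 \right)}} = \sqrt{\left(-26 + \left(7 - 1\right)\right) + \left(15 - \left(3 - 5\right)\right)} = \sqrt{\left(-26 + 6\right) + \left(15 - -2\right)} = \sqrt{-20 + \left(15 + 2\right)} = \sqrt{-20 + 17} = \sqrt{-3} = i \sqrt{3}$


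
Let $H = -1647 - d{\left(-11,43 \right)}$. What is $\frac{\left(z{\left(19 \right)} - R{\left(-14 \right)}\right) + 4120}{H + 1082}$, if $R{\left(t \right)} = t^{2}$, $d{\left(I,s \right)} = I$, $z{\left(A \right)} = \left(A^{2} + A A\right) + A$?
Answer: $- \frac{4665}{554} \approx -8.4206$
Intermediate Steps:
$z{\left(A \right)} = A + 2 A^{2}$ ($z{\left(A \right)} = \left(A^{2} + A^{2}\right) + A = 2 A^{2} + A = A + 2 A^{2}$)
$H = -1636$ ($H = -1647 - -11 = -1647 + 11 = -1636$)
$\frac{\left(z{\left(19 \right)} - R{\left(-14 \right)}\right) + 4120}{H + 1082} = \frac{\left(19 \left(1 + 2 \cdot 19\right) - \left(-14\right)^{2}\right) + 4120}{-1636 + 1082} = \frac{\left(19 \left(1 + 38\right) - 196\right) + 4120}{-554} = \left(\left(19 \cdot 39 - 196\right) + 4120\right) \left(- \frac{1}{554}\right) = \left(\left(741 - 196\right) + 4120\right) \left(- \frac{1}{554}\right) = \left(545 + 4120\right) \left(- \frac{1}{554}\right) = 4665 \left(- \frac{1}{554}\right) = - \frac{4665}{554}$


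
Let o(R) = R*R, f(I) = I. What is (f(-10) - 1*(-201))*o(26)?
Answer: 129116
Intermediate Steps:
o(R) = R**2
(f(-10) - 1*(-201))*o(26) = (-10 - 1*(-201))*26**2 = (-10 + 201)*676 = 191*676 = 129116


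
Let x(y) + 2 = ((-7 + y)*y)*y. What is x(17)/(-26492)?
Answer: -722/6623 ≈ -0.10901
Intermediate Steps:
x(y) = -2 + y**2*(-7 + y) (x(y) = -2 + ((-7 + y)*y)*y = -2 + (y*(-7 + y))*y = -2 + y**2*(-7 + y))
x(17)/(-26492) = (-2 + 17**3 - 7*17**2)/(-26492) = (-2 + 4913 - 7*289)*(-1/26492) = (-2 + 4913 - 2023)*(-1/26492) = 2888*(-1/26492) = -722/6623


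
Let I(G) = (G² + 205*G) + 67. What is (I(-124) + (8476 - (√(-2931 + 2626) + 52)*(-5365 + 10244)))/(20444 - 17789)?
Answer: -255209/2655 - 4879*I*√305/2655 ≈ -96.124 - 32.093*I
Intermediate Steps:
I(G) = 67 + G² + 205*G
(I(-124) + (8476 - (√(-2931 + 2626) + 52)*(-5365 + 10244)))/(20444 - 17789) = ((67 + (-124)² + 205*(-124)) + (8476 - (√(-2931 + 2626) + 52)*(-5365 + 10244)))/(20444 - 17789) = ((67 + 15376 - 25420) + (8476 - (√(-305) + 52)*4879))/2655 = (-9977 + (8476 - (I*√305 + 52)*4879))*(1/2655) = (-9977 + (8476 - (52 + I*√305)*4879))*(1/2655) = (-9977 + (8476 - (253708 + 4879*I*√305)))*(1/2655) = (-9977 + (8476 + (-253708 - 4879*I*√305)))*(1/2655) = (-9977 + (-245232 - 4879*I*√305))*(1/2655) = (-255209 - 4879*I*√305)*(1/2655) = -255209/2655 - 4879*I*√305/2655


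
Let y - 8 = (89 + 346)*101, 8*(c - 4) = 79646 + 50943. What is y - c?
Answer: 220923/8 ≈ 27615.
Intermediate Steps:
c = 130621/8 (c = 4 + (79646 + 50943)/8 = 4 + (1/8)*130589 = 4 + 130589/8 = 130621/8 ≈ 16328.)
y = 43943 (y = 8 + (89 + 346)*101 = 8 + 435*101 = 8 + 43935 = 43943)
y - c = 43943 - 1*130621/8 = 43943 - 130621/8 = 220923/8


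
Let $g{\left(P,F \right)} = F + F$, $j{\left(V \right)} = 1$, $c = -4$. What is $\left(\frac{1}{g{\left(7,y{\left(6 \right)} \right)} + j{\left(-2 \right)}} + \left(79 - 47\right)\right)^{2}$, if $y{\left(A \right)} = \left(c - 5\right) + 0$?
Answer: $\frac{294849}{289} \approx 1020.2$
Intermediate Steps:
$y{\left(A \right)} = -9$ ($y{\left(A \right)} = \left(-4 - 5\right) + 0 = -9 + 0 = -9$)
$g{\left(P,F \right)} = 2 F$
$\left(\frac{1}{g{\left(7,y{\left(6 \right)} \right)} + j{\left(-2 \right)}} + \left(79 - 47\right)\right)^{2} = \left(\frac{1}{2 \left(-9\right) + 1} + \left(79 - 47\right)\right)^{2} = \left(\frac{1}{-18 + 1} + 32\right)^{2} = \left(\frac{1}{-17} + 32\right)^{2} = \left(- \frac{1}{17} + 32\right)^{2} = \left(\frac{543}{17}\right)^{2} = \frac{294849}{289}$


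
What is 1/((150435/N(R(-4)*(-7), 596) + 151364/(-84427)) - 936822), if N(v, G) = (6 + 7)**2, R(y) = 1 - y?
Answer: -14268163/13354053802757 ≈ -1.0685e-6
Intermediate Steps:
N(v, G) = 169 (N(v, G) = 13**2 = 169)
1/((150435/N(R(-4)*(-7), 596) + 151364/(-84427)) - 936822) = 1/((150435/169 + 151364/(-84427)) - 936822) = 1/((150435*(1/169) + 151364*(-1/84427)) - 936822) = 1/((150435/169 - 151364/84427) - 936822) = 1/(12675195229/14268163 - 936822) = 1/(-13354053802757/14268163) = -14268163/13354053802757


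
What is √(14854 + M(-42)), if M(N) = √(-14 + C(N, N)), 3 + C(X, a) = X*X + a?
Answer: √(14854 + √1705) ≈ 122.05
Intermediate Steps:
C(X, a) = -3 + a + X² (C(X, a) = -3 + (X*X + a) = -3 + (X² + a) = -3 + (a + X²) = -3 + a + X²)
M(N) = √(-17 + N + N²) (M(N) = √(-14 + (-3 + N + N²)) = √(-17 + N + N²))
√(14854 + M(-42)) = √(14854 + √(-17 - 42 + (-42)²)) = √(14854 + √(-17 - 42 + 1764)) = √(14854 + √1705)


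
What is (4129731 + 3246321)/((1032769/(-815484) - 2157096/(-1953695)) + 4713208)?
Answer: 11751577777455575760/7509115782480366049 ≈ 1.5650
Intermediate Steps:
(4129731 + 3246321)/((1032769/(-815484) - 2157096/(-1953695)) + 4713208) = 7376052/((1032769*(-1/815484) - 2157096*(-1/1953695)) + 4713208) = 7376052/((-1032769/815484 + 2157096/1953695) + 4713208) = 7376052/(-258638356991/1593207013380 + 4713208) = 7376052/(7509115782480366049/1593207013380) = 7376052*(1593207013380/7509115782480366049) = 11751577777455575760/7509115782480366049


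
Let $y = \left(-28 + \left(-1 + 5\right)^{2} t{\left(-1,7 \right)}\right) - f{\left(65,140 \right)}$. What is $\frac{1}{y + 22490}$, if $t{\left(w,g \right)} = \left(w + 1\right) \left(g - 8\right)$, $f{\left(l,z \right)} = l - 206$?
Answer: $\frac{1}{22603} \approx 4.4242 \cdot 10^{-5}$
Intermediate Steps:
$f{\left(l,z \right)} = -206 + l$
$t{\left(w,g \right)} = \left(1 + w\right) \left(-8 + g\right)$
$y = 113$ ($y = \left(-28 + \left(-1 + 5\right)^{2} \left(-8 + 7 - -8 + 7 \left(-1\right)\right)\right) - \left(-206 + 65\right) = \left(-28 + 4^{2} \left(-8 + 7 + 8 - 7\right)\right) - -141 = \left(-28 + 16 \cdot 0\right) + 141 = \left(-28 + 0\right) + 141 = -28 + 141 = 113$)
$\frac{1}{y + 22490} = \frac{1}{113 + 22490} = \frac{1}{22603}$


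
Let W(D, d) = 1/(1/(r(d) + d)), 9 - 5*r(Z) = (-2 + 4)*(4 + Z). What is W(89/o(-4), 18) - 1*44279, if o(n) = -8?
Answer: -44268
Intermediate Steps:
r(Z) = ⅕ - 2*Z/5 (r(Z) = 9/5 - (-2 + 4)*(4 + Z)/5 = 9/5 - 2*(4 + Z)/5 = 9/5 - (8 + 2*Z)/5 = 9/5 + (-8/5 - 2*Z/5) = ⅕ - 2*Z/5)
W(D, d) = ⅕ + 3*d/5 (W(D, d) = 1/(1/((⅕ - 2*d/5) + d)) = 1/(1/(⅕ + 3*d/5)) = ⅕ + 3*d/5)
W(89/o(-4), 18) - 1*44279 = (⅕ + (⅗)*18) - 1*44279 = (⅕ + 54/5) - 44279 = 11 - 44279 = -44268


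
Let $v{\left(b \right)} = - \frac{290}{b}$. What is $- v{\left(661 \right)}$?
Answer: $\frac{290}{661} \approx 0.43873$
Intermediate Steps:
$- v{\left(661 \right)} = - \frac{-290}{661} = \left(-1\right) \left(- \frac{290}{661}\right) = \frac{290}{661}$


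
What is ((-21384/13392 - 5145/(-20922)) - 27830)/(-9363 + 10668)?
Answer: -3008485534/141066585 ≈ -21.327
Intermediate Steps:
((-21384/13392 - 5145/(-20922)) - 27830)/(-9363 + 10668) = ((-21384*1/13392 - 5145*(-1/20922)) - 27830)/1305 = ((-99/62 + 1715/6974) - 27830)*(1/1305) = (-146024/108097 - 27830)*(1/1305) = -3008485534/108097*1/1305 = -3008485534/141066585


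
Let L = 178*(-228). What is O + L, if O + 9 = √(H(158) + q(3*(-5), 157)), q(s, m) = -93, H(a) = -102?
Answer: -40593 + I*√195 ≈ -40593.0 + 13.964*I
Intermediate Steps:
L = -40584
O = -9 + I*√195 (O = -9 + √(-102 - 93) = -9 + √(-195) = -9 + I*√195 ≈ -9.0 + 13.964*I)
O + L = (-9 + I*√195) - 40584 = -40593 + I*√195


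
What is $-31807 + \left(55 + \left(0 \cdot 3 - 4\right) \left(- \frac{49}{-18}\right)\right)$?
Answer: $- \frac{285866}{9} \approx -31763.0$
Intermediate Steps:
$-31807 + \left(55 + \left(0 \cdot 3 - 4\right) \left(- \frac{49}{-18}\right)\right) = -31807 + \left(55 + \left(0 - 4\right) \left(\left(-49\right) \left(- \frac{1}{18}\right)\right)\right) = -31807 + \left(55 - \frac{98}{9}\right) = -31807 + \frac{397}{9} = - \frac{285866}{9}$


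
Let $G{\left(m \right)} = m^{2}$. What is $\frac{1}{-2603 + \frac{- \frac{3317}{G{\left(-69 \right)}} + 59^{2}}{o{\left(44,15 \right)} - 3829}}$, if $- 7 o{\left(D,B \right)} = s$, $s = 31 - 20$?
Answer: $- \frac{63830727}{166209376415} \approx -0.00038404$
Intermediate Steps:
$s = 11$
$o{\left(D,B \right)} = - \frac{11}{7}$ ($o{\left(D,B \right)} = \left(- \frac{1}{7}\right) 11 = - \frac{11}{7}$)
$\frac{1}{-2603 + \frac{- \frac{3317}{G{\left(-69 \right)}} + 59^{2}}{o{\left(44,15 \right)} - 3829}} = \frac{1}{-2603 + \frac{- \frac{3317}{\left(-69\right)^{2}} + 59^{2}}{- \frac{11}{7} - 3829}} = \frac{1}{-2603 + \frac{- \frac{3317}{4761} + 3481}{- \frac{26814}{7}}} = \frac{1}{-2603 + \left(\left(-3317\right) \frac{1}{4761} + 3481\right) \left(- \frac{7}{26814}\right)} = \frac{1}{-2603 + \left(- \frac{3317}{4761} + 3481\right) \left(- \frac{7}{26814}\right)} = \frac{1}{-2603 + \frac{16569724}{4761} \left(- \frac{7}{26814}\right)} = \frac{1}{-2603 - \frac{57994034}{63830727}} = \frac{1}{- \frac{166209376415}{63830727}} = - \frac{63830727}{166209376415}$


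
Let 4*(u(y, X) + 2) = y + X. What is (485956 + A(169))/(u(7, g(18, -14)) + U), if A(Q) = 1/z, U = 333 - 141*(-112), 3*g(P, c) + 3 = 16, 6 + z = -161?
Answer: 486927906/16158085 ≈ 30.135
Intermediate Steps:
z = -167 (z = -6 - 161 = -167)
g(P, c) = 13/3 (g(P, c) = -1 + (1/3)*16 = -1 + 16/3 = 13/3)
u(y, X) = -2 + X/4 + y/4 (u(y, X) = -2 + (y + X)/4 = -2 + (X + y)/4 = -2 + (X/4 + y/4) = -2 + X/4 + y/4)
U = 16125 (U = 333 + 15792 = 16125)
A(Q) = -1/167 (A(Q) = 1/(-167) = -1/167)
(485956 + A(169))/(u(7, g(18, -14)) + U) = (485956 - 1/167)/((-2 + (1/4)*(13/3) + (1/4)*7) + 16125) = 81154651/(167*((-2 + 13/12 + 7/4) + 16125)) = 81154651/(167*(5/6 + 16125)) = 81154651/(167*(96755/6)) = (81154651/167)*(6/96755) = 486927906/16158085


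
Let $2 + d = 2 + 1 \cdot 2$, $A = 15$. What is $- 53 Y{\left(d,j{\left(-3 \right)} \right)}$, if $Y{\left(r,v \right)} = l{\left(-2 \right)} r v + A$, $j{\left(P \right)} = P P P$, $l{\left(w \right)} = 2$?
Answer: $4929$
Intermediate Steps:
$j{\left(P \right)} = P^{3}$ ($j{\left(P \right)} = P^{2} P = P^{3}$)
$d = 2$ ($d = -2 + \left(2 + 1 \cdot 2\right) = -2 + \left(2 + 2\right) = -2 + 4 = 2$)
$Y{\left(r,v \right)} = 15 + 2 r v$ ($Y{\left(r,v \right)} = 2 r v + 15 = 15 + 2 r v$)
$- 53 Y{\left(d,j{\left(-3 \right)} \right)} = - 53 \left(15 + 2 \cdot 2 \left(-3\right)^{3}\right) = - 53 \left(15 + 2 \cdot 2 \left(-27\right)\right) = - 53 \left(15 - 108\right) = \left(-53\right) \left(-93\right) = 4929$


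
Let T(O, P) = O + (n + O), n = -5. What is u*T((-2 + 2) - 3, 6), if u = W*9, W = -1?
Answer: 99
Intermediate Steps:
T(O, P) = -5 + 2*O (T(O, P) = O + (-5 + O) = -5 + 2*O)
u = -9 (u = -1*9 = -9)
u*T((-2 + 2) - 3, 6) = -9*(-5 + 2*((-2 + 2) - 3)) = -9*(-5 + 2*(0 - 3)) = -9*(-5 + 2*(-3)) = -9*(-5 - 6) = -9*(-11) = 99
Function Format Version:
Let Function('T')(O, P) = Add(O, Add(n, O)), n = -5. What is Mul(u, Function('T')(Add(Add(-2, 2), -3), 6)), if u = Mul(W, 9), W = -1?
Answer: 99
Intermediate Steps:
Function('T')(O, P) = Add(-5, Mul(2, O)) (Function('T')(O, P) = Add(O, Add(-5, O)) = Add(-5, Mul(2, O)))
u = -9 (u = Mul(-1, 9) = -9)
Mul(u, Function('T')(Add(Add(-2, 2), -3), 6)) = Mul(-9, Add(-5, Mul(2, Add(Add(-2, 2), -3)))) = Mul(-9, Add(-5, Mul(2, Add(0, -3)))) = Mul(-9, Add(-5, Mul(2, -3))) = Mul(-9, Add(-5, -6)) = Mul(-9, -11) = 99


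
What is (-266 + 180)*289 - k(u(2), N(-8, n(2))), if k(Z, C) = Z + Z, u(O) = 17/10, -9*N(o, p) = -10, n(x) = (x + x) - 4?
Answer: -124287/5 ≈ -24857.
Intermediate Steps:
n(x) = -4 + 2*x (n(x) = 2*x - 4 = -4 + 2*x)
N(o, p) = 10/9 (N(o, p) = -⅑*(-10) = 10/9)
u(O) = 17/10 (u(O) = 17*(⅒) = 17/10)
k(Z, C) = 2*Z
(-266 + 180)*289 - k(u(2), N(-8, n(2))) = (-266 + 180)*289 - 2*17/10 = -86*289 - 1*17/5 = -24854 - 17/5 = -124287/5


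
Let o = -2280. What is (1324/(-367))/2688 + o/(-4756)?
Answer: 140182121/293235936 ≈ 0.47805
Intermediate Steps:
(1324/(-367))/2688 + o/(-4756) = (1324/(-367))/2688 - 2280/(-4756) = (1324*(-1/367))*(1/2688) - 2280*(-1/4756) = -1324/367*1/2688 + 570/1189 = -331/246624 + 570/1189 = 140182121/293235936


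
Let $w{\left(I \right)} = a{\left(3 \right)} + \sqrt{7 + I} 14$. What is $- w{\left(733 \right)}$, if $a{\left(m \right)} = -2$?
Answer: $2 - 28 \sqrt{185} \approx -378.84$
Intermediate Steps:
$w{\left(I \right)} = -2 + 14 \sqrt{7 + I}$ ($w{\left(I \right)} = -2 + \sqrt{7 + I} 14 = -2 + 14 \sqrt{7 + I}$)
$- w{\left(733 \right)} = - (-2 + 14 \sqrt{7 + 733}) = - (-2 + 14 \sqrt{740}) = - (-2 + 14 \cdot 2 \sqrt{185}) = - (-2 + 28 \sqrt{185}) = 2 - 28 \sqrt{185}$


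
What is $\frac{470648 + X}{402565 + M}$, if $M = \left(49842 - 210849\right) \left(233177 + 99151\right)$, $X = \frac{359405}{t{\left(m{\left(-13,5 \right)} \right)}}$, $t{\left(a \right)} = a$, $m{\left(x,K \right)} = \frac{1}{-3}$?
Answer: $\frac{607567}{53506731731} \approx 1.1355 \cdot 10^{-5}$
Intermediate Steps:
$m{\left(x,K \right)} = - \frac{1}{3}$
$X = -1078215$ ($X = \frac{359405}{- \frac{1}{3}} = 359405 \left(-3\right) = -1078215$)
$M = -53507134296$ ($M = \left(-161007\right) 332328 = -53507134296$)
$\frac{470648 + X}{402565 + M} = \frac{470648 - 1078215}{402565 - 53507134296} = - \frac{607567}{-53506731731} = \left(-607567\right) \left(- \frac{1}{53506731731}\right) = \frac{607567}{53506731731}$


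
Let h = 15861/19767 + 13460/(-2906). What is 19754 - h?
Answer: 189157842977/9573817 ≈ 19758.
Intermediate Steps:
h = -36661959/9573817 (h = 15861*(1/19767) + 13460*(-1/2906) = 5287/6589 - 6730/1453 = -36661959/9573817 ≈ -3.8294)
19754 - h = 19754 - 1*(-36661959/9573817) = 19754 + 36661959/9573817 = 189157842977/9573817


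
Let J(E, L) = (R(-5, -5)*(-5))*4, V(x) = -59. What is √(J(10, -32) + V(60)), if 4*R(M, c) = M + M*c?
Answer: I*√159 ≈ 12.61*I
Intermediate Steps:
R(M, c) = M/4 + M*c/4 (R(M, c) = (M + M*c)/4 = M/4 + M*c/4)
J(E, L) = -100 (J(E, L) = (((¼)*(-5)*(1 - 5))*(-5))*4 = (((¼)*(-5)*(-4))*(-5))*4 = (5*(-5))*4 = -25*4 = -100)
√(J(10, -32) + V(60)) = √(-100 - 59) = √(-159) = I*√159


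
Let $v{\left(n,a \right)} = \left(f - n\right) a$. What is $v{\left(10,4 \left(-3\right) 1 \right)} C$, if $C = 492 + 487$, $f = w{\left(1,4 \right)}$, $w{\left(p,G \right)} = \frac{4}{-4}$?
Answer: $129228$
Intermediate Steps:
$w{\left(p,G \right)} = -1$ ($w{\left(p,G \right)} = 4 \left(- \frac{1}{4}\right) = -1$)
$f = -1$
$v{\left(n,a \right)} = a \left(-1 - n\right)$ ($v{\left(n,a \right)} = \left(-1 - n\right) a = a \left(-1 - n\right)$)
$C = 979$
$v{\left(10,4 \left(-3\right) 1 \right)} C = - 4 \left(-3\right) 1 \left(1 + 10\right) 979 = \left(-1\right) \left(\left(-12\right) 1\right) 11 \cdot 979 = \left(-1\right) \left(-12\right) 11 \cdot 979 = 132 \cdot 979 = 129228$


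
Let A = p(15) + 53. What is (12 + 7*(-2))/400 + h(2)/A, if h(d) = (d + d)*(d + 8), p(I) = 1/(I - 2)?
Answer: 10331/13800 ≈ 0.74862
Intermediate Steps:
p(I) = 1/(-2 + I)
A = 690/13 (A = 1/(-2 + 15) + 53 = 1/13 + 53 = 690/13 ≈ 53.077)
h(d) = 2*d*(8 + d) (h(d) = (2*d)*(8 + d) = 2*d*(8 + d))
(12 + 7*(-2))/400 + h(2)/A = (12 + 7*(-2))/400 + (2*2*(8 + 2))/(690/13) = (12 - 14)*(1/400) + (2*2*10)*(13/690) = -2*1/400 + 40*(13/690) = -1/200 + 52/69 = 10331/13800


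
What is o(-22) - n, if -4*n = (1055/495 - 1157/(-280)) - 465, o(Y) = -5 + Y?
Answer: -15709937/110880 ≈ -141.68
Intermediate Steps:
n = 12716177/110880 (n = -((1055/495 - 1157/(-280)) - 465)/4 = -((1055*(1/495) - 1157*(-1/280)) - 465)/4 = -((211/99 + 1157/280) - 465)/4 = -(173623/27720 - 465)/4 = -1/4*(-12716177/27720) = 12716177/110880 ≈ 114.68)
o(-22) - n = (-5 - 22) - 1*12716177/110880 = -27 - 12716177/110880 = -15709937/110880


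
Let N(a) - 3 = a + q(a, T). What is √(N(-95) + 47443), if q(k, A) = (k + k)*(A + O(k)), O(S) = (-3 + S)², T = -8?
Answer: 3*I*√197321 ≈ 1332.6*I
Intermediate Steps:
q(k, A) = 2*k*(A + (-3 + k)²) (q(k, A) = (k + k)*(A + (-3 + k)²) = (2*k)*(A + (-3 + k)²) = 2*k*(A + (-3 + k)²))
N(a) = 3 + a + 2*a*(-8 + (-3 + a)²) (N(a) = 3 + (a + 2*a*(-8 + (-3 + a)²)) = 3 + a + 2*a*(-8 + (-3 + a)²))
√(N(-95) + 47443) = √((3 - 95 + 2*(-95)*(-8 + (-3 - 95)²)) + 47443) = √((3 - 95 + 2*(-95)*(-8 + (-98)²)) + 47443) = √((3 - 95 + 2*(-95)*(-8 + 9604)) + 47443) = √((3 - 95 + 2*(-95)*9596) + 47443) = √((3 - 95 - 1823240) + 47443) = √(-1823332 + 47443) = √(-1775889) = 3*I*√197321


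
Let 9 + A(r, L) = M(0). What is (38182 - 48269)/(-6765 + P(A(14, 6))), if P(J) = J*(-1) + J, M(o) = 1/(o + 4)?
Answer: 917/615 ≈ 1.4911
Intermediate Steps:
M(o) = 1/(4 + o)
A(r, L) = -35/4 (A(r, L) = -9 + 1/(4 + 0) = -9 + 1/4 = -9 + ¼ = -35/4)
P(J) = 0 (P(J) = -J + J = 0)
(38182 - 48269)/(-6765 + P(A(14, 6))) = (38182 - 48269)/(-6765 + 0) = -10087/(-6765) = -10087*(-1/6765) = 917/615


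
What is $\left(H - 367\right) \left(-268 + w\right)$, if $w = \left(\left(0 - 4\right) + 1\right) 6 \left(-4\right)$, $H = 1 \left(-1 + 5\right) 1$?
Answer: $71148$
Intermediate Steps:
$H = 4$ ($H = 1 \cdot 4 \cdot 1 = 4 \cdot 1 = 4$)
$w = 72$ ($w = \left(-4 + 1\right) 6 \left(-4\right) = \left(-3\right) 6 \left(-4\right) = \left(-18\right) \left(-4\right) = 72$)
$\left(H - 367\right) \left(-268 + w\right) = \left(4 - 367\right) \left(-268 + 72\right) = \left(-363\right) \left(-196\right) = 71148$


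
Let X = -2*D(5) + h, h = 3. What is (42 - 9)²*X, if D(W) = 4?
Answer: -5445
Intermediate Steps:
X = -5 (X = -2*4 + 3 = -8 + 3 = -5)
(42 - 9)²*X = (42 - 9)²*(-5) = 33²*(-5) = 1089*(-5) = -5445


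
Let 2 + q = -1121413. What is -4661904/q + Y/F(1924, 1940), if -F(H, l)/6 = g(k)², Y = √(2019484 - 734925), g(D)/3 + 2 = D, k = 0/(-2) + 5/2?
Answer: 1553968/373805 - 2*√1284559/27 ≈ -79.797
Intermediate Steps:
q = -1121415 (q = -2 - 1121413 = -1121415)
k = 5/2 (k = 0*(-½) + 5*(½) = 0 + 5/2 = 5/2 ≈ 2.5000)
g(D) = -6 + 3*D
Y = √1284559 ≈ 1133.4
F(H, l) = -27/2 (F(H, l) = -6*(-6 + 3*(5/2))² = -6*(-6 + 15/2)² = -6*(3/2)² = -6*9/4 = -27/2)
-4661904/q + Y/F(1924, 1940) = -4661904/(-1121415) + √1284559/(-27/2) = -4661904*(-1/1121415) + √1284559*(-2/27) = 1553968/373805 - 2*√1284559/27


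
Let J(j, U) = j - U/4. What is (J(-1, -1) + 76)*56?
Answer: 4214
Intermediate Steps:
J(j, U) = j - U/4
(J(-1, -1) + 76)*56 = ((-1 - 1/4*(-1)) + 76)*56 = ((-1 + 1/4) + 76)*56 = (-3/4 + 76)*56 = (301/4)*56 = 4214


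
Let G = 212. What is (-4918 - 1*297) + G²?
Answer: 39729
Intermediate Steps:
(-4918 - 1*297) + G² = (-4918 - 1*297) + 212² = (-4918 - 297) + 44944 = -5215 + 44944 = 39729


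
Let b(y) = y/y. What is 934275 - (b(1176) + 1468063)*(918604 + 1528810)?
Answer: -3592959452221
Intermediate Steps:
b(y) = 1
934275 - (b(1176) + 1468063)*(918604 + 1528810) = 934275 - (1 + 1468063)*(918604 + 1528810) = 934275 - 1468064*2447414 = 934275 - 1*3592960386496 = 934275 - 3592960386496 = -3592959452221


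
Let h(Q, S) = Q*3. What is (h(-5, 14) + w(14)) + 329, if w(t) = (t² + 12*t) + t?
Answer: 692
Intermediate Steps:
h(Q, S) = 3*Q
w(t) = t² + 13*t
(h(-5, 14) + w(14)) + 329 = (3*(-5) + 14*(13 + 14)) + 329 = (-15 + 14*27) + 329 = (-15 + 378) + 329 = 363 + 329 = 692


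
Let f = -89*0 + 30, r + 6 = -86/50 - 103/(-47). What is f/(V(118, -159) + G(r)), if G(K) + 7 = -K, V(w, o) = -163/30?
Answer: -211500/48679 ≈ -4.3448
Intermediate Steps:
V(w, o) = -163/30 (V(w, o) = -163*1/30 = -163/30)
r = -6496/1175 (r = -6 + (-86/50 - 103/(-47)) = -6 + (-86*1/50 - 103*(-1/47)) = -6 + (-43/25 + 103/47) = -6 + 554/1175 = -6496/1175 ≈ -5.5285)
G(K) = -7 - K
f = 30 (f = 0 + 30 = 30)
f/(V(118, -159) + G(r)) = 30/(-163/30 + (-7 - 1*(-6496/1175))) = 30/(-163/30 + (-7 + 6496/1175)) = 30/(-163/30 - 1729/1175) = 30/(-48679/7050) = 30*(-7050/48679) = -211500/48679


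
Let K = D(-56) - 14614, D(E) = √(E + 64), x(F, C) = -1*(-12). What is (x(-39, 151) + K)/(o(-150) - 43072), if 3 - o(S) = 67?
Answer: 7301/21568 - √2/21568 ≈ 0.33845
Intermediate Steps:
x(F, C) = 12
D(E) = √(64 + E)
K = -14614 + 2*√2 (K = √(64 - 56) - 14614 = √8 - 14614 = 2*√2 - 14614 = -14614 + 2*√2 ≈ -14611.)
o(S) = -64 (o(S) = 3 - 1*67 = 3 - 67 = -64)
(x(-39, 151) + K)/(o(-150) - 43072) = (12 + (-14614 + 2*√2))/(-64 - 43072) = (-14602 + 2*√2)/(-43136) = (-14602 + 2*√2)*(-1/43136) = 7301/21568 - √2/21568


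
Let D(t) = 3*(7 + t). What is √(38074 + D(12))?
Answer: √38131 ≈ 195.27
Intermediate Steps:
D(t) = 21 + 3*t
√(38074 + D(12)) = √(38074 + (21 + 3*12)) = √(38074 + (21 + 36)) = √(38074 + 57) = √38131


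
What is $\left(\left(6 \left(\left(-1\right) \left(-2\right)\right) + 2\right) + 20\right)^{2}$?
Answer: $1156$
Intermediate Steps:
$\left(\left(6 \left(\left(-1\right) \left(-2\right)\right) + 2\right) + 20\right)^{2} = \left(\left(6 \cdot 2 + 2\right) + 20\right)^{2} = \left(\left(12 + 2\right) + 20\right)^{2} = \left(14 + 20\right)^{2} = 34^{2} = 1156$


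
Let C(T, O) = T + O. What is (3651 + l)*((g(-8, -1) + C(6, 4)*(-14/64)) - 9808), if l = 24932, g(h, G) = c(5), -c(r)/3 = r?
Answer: -4493333349/16 ≈ -2.8083e+8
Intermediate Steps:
c(r) = -3*r
C(T, O) = O + T
g(h, G) = -15 (g(h, G) = -3*5 = -15)
(3651 + l)*((g(-8, -1) + C(6, 4)*(-14/64)) - 9808) = (3651 + 24932)*((-15 + (4 + 6)*(-14/64)) - 9808) = 28583*((-15 + 10*(-14*1/64)) - 9808) = 28583*((-15 + 10*(-7/32)) - 9808) = 28583*((-15 - 35/16) - 9808) = 28583*(-275/16 - 9808) = 28583*(-157203/16) = -4493333349/16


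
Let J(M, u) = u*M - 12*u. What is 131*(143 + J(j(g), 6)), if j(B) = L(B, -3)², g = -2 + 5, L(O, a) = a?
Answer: 16375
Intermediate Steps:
g = 3
j(B) = 9 (j(B) = (-3)² = 9)
J(M, u) = -12*u + M*u (J(M, u) = M*u - 12*u = -12*u + M*u)
131*(143 + J(j(g), 6)) = 131*(143 + 6*(-12 + 9)) = 131*(143 + 6*(-3)) = 131*(143 - 18) = 131*125 = 16375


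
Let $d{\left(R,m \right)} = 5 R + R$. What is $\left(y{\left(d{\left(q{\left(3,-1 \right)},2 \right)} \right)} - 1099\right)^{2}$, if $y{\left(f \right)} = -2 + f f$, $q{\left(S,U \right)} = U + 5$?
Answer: $275625$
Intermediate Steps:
$q{\left(S,U \right)} = 5 + U$
$d{\left(R,m \right)} = 6 R$
$y{\left(f \right)} = -2 + f^{2}$
$\left(y{\left(d{\left(q{\left(3,-1 \right)},2 \right)} \right)} - 1099\right)^{2} = \left(\left(-2 + \left(6 \left(5 - 1\right)\right)^{2}\right) - 1099\right)^{2} = \left(\left(-2 + \left(6 \cdot 4\right)^{2}\right) - 1099\right)^{2} = \left(\left(-2 + 24^{2}\right) - 1099\right)^{2} = \left(\left(-2 + 576\right) - 1099\right)^{2} = \left(574 - 1099\right)^{2} = \left(-525\right)^{2} = 275625$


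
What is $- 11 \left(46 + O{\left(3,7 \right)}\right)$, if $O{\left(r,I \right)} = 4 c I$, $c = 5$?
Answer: $-2046$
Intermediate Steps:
$O{\left(r,I \right)} = 20 I$ ($O{\left(r,I \right)} = 4 \cdot 5 I = 20 I$)
$- 11 \left(46 + O{\left(3,7 \right)}\right) = - 11 \left(46 + 20 \cdot 7\right) = - 11 \left(46 + 140\right) = \left(-11\right) 186 = -2046$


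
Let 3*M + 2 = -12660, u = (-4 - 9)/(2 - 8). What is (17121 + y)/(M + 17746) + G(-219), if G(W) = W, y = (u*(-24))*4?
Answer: -8835405/40576 ≈ -217.75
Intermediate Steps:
u = 13/6 (u = -13/(-6) = -13*(-⅙) = 13/6 ≈ 2.1667)
M = -12662/3 (M = -⅔ + (⅓)*(-12660) = -⅔ - 4220 = -12662/3 ≈ -4220.7)
y = -208 (y = ((13/6)*(-24))*4 = -52*4 = -208)
(17121 + y)/(M + 17746) + G(-219) = (17121 - 208)/(-12662/3 + 17746) - 219 = 16913/(40576/3) - 219 = 16913*(3/40576) - 219 = 50739/40576 - 219 = -8835405/40576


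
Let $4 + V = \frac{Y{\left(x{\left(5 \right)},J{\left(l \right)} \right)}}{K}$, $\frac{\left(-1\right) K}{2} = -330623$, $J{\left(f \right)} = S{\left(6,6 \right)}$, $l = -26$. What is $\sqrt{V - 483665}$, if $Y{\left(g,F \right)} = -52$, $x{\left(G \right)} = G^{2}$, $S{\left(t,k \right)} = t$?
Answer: $\frac{i \sqrt{52870616853981499}}{330623} \approx 695.46 i$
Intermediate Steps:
$J{\left(f \right)} = 6$
$K = 661246$ ($K = \left(-2\right) \left(-330623\right) = 661246$)
$V = - \frac{1322518}{330623}$ ($V = -4 - \frac{52}{661246} = -4 - \frac{26}{330623} = - \frac{1322518}{330623} \approx -4.0001$)
$\sqrt{V - 483665} = \sqrt{- \frac{1322518}{330623} - 483665} = \sqrt{- \frac{159912095813}{330623}} = \frac{i \sqrt{52870616853981499}}{330623}$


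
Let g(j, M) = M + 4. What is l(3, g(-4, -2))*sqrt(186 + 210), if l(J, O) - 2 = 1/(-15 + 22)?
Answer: 90*sqrt(11)/7 ≈ 42.642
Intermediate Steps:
g(j, M) = 4 + M
l(J, O) = 15/7 (l(J, O) = 2 + 1/(-15 + 22) = 2 + 1/7 = 15/7)
l(3, g(-4, -2))*sqrt(186 + 210) = 15*sqrt(186 + 210)/7 = 15*sqrt(396)/7 = 15*(6*sqrt(11))/7 = 90*sqrt(11)/7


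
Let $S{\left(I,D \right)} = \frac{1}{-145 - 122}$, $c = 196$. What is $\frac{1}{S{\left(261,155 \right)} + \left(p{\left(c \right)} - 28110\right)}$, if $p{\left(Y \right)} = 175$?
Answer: $- \frac{267}{7458646} \approx -3.5797 \cdot 10^{-5}$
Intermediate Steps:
$S{\left(I,D \right)} = - \frac{1}{267}$ ($S{\left(I,D \right)} = \frac{1}{-267} = - \frac{1}{267}$)
$\frac{1}{S{\left(261,155 \right)} + \left(p{\left(c \right)} - 28110\right)} = \frac{1}{- \frac{1}{267} + \left(175 - 28110\right)} = \frac{1}{- \frac{1}{267} - 27935} = \frac{1}{- \frac{7458646}{267}} = - \frac{267}{7458646}$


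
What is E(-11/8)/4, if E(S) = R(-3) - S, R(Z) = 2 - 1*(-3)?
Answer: 51/32 ≈ 1.5938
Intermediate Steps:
R(Z) = 5 (R(Z) = 2 + 3 = 5)
E(S) = 5 - S
E(-11/8)/4 = (5 - (-11)/8)/4 = (5 - (-11)/8)*(¼) = (5 - 1*(-11/8))*(¼) = (5 + 11/8)*(¼) = (51/8)*(¼) = 51/32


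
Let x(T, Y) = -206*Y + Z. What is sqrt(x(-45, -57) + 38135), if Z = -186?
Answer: sqrt(49691) ≈ 222.91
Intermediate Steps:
x(T, Y) = -186 - 206*Y (x(T, Y) = -206*Y - 186 = -186 - 206*Y)
sqrt(x(-45, -57) + 38135) = sqrt((-186 - 206*(-57)) + 38135) = sqrt((-186 + 11742) + 38135) = sqrt(11556 + 38135) = sqrt(49691)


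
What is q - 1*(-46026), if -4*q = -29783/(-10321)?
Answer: 1900107601/41284 ≈ 46025.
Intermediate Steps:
q = -29783/41284 (q = -(-29783)/(4*(-10321)) = -(-29783)*(-1)/(4*10321) = -¼*29783/10321 = -29783/41284 ≈ -0.72142)
q - 1*(-46026) = -29783/41284 - 1*(-46026) = -29783/41284 + 46026 = 1900107601/41284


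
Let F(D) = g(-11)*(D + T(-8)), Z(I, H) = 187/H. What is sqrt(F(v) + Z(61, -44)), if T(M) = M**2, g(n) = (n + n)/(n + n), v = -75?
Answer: I*sqrt(61)/2 ≈ 3.9051*I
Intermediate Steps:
g(n) = 1 (g(n) = (2*n)/((2*n)) = (2*n)*(1/(2*n)) = 1)
F(D) = 64 + D (F(D) = 1*(D + (-8)**2) = 1*(D + 64) = 1*(64 + D) = 64 + D)
sqrt(F(v) + Z(61, -44)) = sqrt((64 - 75) + 187/(-44)) = sqrt(-11 + 187*(-1/44)) = sqrt(-11 - 17/4) = sqrt(-61/4) = I*sqrt(61)/2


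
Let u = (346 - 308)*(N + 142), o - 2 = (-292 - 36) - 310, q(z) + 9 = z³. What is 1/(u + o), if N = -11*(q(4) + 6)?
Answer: -1/20738 ≈ -4.8221e-5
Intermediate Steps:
q(z) = -9 + z³
o = -636 (o = 2 + ((-292 - 36) - 310) = 2 + (-328 - 310) = 2 - 638 = -636)
N = -671 (N = -11*((-9 + 4³) + 6) = -11*((-9 + 64) + 6) = -11*(55 + 6) = -11*61 = -671)
u = -20102 (u = (346 - 308)*(-671 + 142) = 38*(-529) = -20102)
1/(u + o) = 1/(-20102 - 636) = 1/(-20738) = -1/20738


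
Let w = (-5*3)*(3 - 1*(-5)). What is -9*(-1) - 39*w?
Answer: 4689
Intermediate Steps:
w = -120 (w = -15*(3 + 5) = -15*8 = -120)
-9*(-1) - 39*w = -9*(-1) - 39*(-120) = 9 + 4680 = 4689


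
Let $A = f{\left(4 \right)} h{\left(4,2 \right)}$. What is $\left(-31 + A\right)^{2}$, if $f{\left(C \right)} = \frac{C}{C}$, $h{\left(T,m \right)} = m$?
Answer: $841$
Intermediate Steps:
$f{\left(C \right)} = 1$
$A = 2$ ($A = 1 \cdot 2 = 2$)
$\left(-31 + A\right)^{2} = \left(-31 + 2\right)^{2} = \left(-29\right)^{2} = 841$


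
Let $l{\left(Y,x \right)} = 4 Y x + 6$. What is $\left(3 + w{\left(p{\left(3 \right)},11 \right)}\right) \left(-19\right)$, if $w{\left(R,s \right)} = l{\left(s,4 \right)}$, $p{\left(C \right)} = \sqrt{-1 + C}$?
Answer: $-3515$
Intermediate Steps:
$l{\left(Y,x \right)} = 6 + 4 Y x$ ($l{\left(Y,x \right)} = 4 Y x + 6 = 6 + 4 Y x$)
$w{\left(R,s \right)} = 6 + 16 s$ ($w{\left(R,s \right)} = 6 + 4 s 4 = 6 + 16 s$)
$\left(3 + w{\left(p{\left(3 \right)},11 \right)}\right) \left(-19\right) = \left(3 + \left(6 + 16 \cdot 11\right)\right) \left(-19\right) = \left(3 + \left(6 + 176\right)\right) \left(-19\right) = \left(3 + 182\right) \left(-19\right) = 185 \left(-19\right) = -3515$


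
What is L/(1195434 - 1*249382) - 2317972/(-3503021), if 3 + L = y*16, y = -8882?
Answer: 1695090217129/3314040023092 ≈ 0.51149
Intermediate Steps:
L = -142115 (L = -3 - 8882*16 = -3 - 142112 = -142115)
L/(1195434 - 1*249382) - 2317972/(-3503021) = -142115/(1195434 - 1*249382) - 2317972/(-3503021) = -142115/(1195434 - 249382) - 2317972*(-1/3503021) = -142115/946052 + 2317972/3503021 = 1695090217129/3314040023092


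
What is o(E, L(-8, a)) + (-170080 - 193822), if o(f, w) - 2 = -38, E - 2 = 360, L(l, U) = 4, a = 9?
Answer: -363938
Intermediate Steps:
E = 362 (E = 2 + 360 = 362)
o(f, w) = -36 (o(f, w) = 2 - 38 = -36)
o(E, L(-8, a)) + (-170080 - 193822) = -36 + (-170080 - 193822) = -36 - 363902 = -363938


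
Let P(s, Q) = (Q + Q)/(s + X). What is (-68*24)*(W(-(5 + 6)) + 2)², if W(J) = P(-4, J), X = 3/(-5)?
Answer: -39716352/529 ≈ -75078.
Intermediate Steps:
X = -⅗ (X = 3*(-⅕) = -⅗ ≈ -0.60000)
P(s, Q) = 2*Q/(-⅗ + s) (P(s, Q) = (Q + Q)/(s - ⅗) = (2*Q)/(-⅗ + s) = 2*Q/(-⅗ + s))
W(J) = -10*J/23 (W(J) = 10*J/(-3 + 5*(-4)) = 10*J/(-3 - 20) = 10*J/(-23) = 10*J*(-1/23) = -10*J/23)
(-68*24)*(W(-(5 + 6)) + 2)² = (-68*24)*(-(-10)*(5 + 6)/23 + 2)² = -1632*(-(-10)*11/23 + 2)² = -1632*(-10/23*(-11) + 2)² = -1632*(110/23 + 2)² = -1632*(156/23)² = -1632*24336/529 = -39716352/529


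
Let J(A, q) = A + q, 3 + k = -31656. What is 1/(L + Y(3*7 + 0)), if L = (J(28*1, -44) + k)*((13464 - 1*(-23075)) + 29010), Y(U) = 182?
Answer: -1/2076264393 ≈ -4.8163e-10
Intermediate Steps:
k = -31659 (k = -3 - 31656 = -31659)
L = -2076264575 (L = ((28*1 - 44) - 31659)*((13464 - 1*(-23075)) + 29010) = ((28 - 44) - 31659)*((13464 + 23075) + 29010) = (-16 - 31659)*(36539 + 29010) = -31675*65549 = -2076264575)
1/(L + Y(3*7 + 0)) = 1/(-2076264575 + 182) = 1/(-2076264393) = -1/2076264393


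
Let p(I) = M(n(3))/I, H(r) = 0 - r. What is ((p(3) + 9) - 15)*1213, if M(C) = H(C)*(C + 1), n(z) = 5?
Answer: -19408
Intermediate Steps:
H(r) = -r
M(C) = -C*(1 + C) (M(C) = (-C)*(C + 1) = (-C)*(1 + C) = -C*(1 + C))
p(I) = -30/I (p(I) = (-1*5*(1 + 5))/I = (-1*5*6)/I = -30/I)
((p(3) + 9) - 15)*1213 = ((-30/3 + 9) - 15)*1213 = ((-30*⅓ + 9) - 15)*1213 = ((-10 + 9) - 15)*1213 = (-1 - 15)*1213 = -16*1213 = -19408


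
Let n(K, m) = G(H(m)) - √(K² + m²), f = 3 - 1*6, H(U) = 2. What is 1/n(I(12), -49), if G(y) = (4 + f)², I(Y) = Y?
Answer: -1/2544 - √2545/2544 ≈ -0.020223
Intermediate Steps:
f = -3 (f = 3 - 6 = -3)
G(y) = 1 (G(y) = (4 - 3)² = 1² = 1)
n(K, m) = 1 - √(K² + m²)
1/n(I(12), -49) = 1/(1 - √(12² + (-49)²)) = 1/(1 - √(144 + 2401)) = 1/(1 - √2545)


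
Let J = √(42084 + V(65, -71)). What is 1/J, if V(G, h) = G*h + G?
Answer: √766/5362 ≈ 0.0051616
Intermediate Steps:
V(G, h) = G + G*h
J = 7*√766 (J = √(42084 + 65*(1 - 71)) = √(42084 + 65*(-70)) = √(42084 - 4550) = √37534 = 7*√766 ≈ 193.74)
1/J = 1/(7*√766) = √766/5362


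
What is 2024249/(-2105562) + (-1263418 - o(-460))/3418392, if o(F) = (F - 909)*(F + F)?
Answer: -1019316228857/599803024692 ≈ -1.6994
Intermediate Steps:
o(F) = 2*F*(-909 + F) (o(F) = (-909 + F)*(2*F) = 2*F*(-909 + F))
2024249/(-2105562) + (-1263418 - o(-460))/3418392 = 2024249/(-2105562) + (-1263418 - 2*(-460)*(-909 - 460))/3418392 = 2024249*(-1/2105562) + (-1263418 - 2*(-460)*(-1369))*(1/3418392) = -2024249/2105562 + (-1263418 - 1*1259480)*(1/3418392) = -2024249/2105562 + (-1263418 - 1259480)*(1/3418392) = -2024249/2105562 - 2522898*1/3418392 = -2024249/2105562 - 420483/569732 = -1019316228857/599803024692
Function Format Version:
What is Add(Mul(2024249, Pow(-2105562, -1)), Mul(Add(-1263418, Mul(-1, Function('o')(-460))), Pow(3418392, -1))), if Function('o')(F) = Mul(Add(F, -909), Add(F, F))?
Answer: Rational(-1019316228857, 599803024692) ≈ -1.6994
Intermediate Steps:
Function('o')(F) = Mul(2, F, Add(-909, F)) (Function('o')(F) = Mul(Add(-909, F), Mul(2, F)) = Mul(2, F, Add(-909, F)))
Add(Mul(2024249, Pow(-2105562, -1)), Mul(Add(-1263418, Mul(-1, Function('o')(-460))), Pow(3418392, -1))) = Add(Mul(2024249, Pow(-2105562, -1)), Mul(Add(-1263418, Mul(-1, Mul(2, -460, Add(-909, -460)))), Pow(3418392, -1))) = Add(Mul(2024249, Rational(-1, 2105562)), Mul(Add(-1263418, Mul(-1, Mul(2, -460, -1369))), Rational(1, 3418392))) = Add(Rational(-2024249, 2105562), Mul(Add(-1263418, Mul(-1, 1259480)), Rational(1, 3418392))) = Add(Rational(-2024249, 2105562), Mul(Add(-1263418, -1259480), Rational(1, 3418392))) = Add(Rational(-2024249, 2105562), Mul(-2522898, Rational(1, 3418392))) = Add(Rational(-2024249, 2105562), Rational(-420483, 569732)) = Rational(-1019316228857, 599803024692)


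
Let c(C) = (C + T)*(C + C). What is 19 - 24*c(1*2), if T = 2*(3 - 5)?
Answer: 211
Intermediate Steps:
T = -4 (T = 2*(-2) = -4)
c(C) = 2*C*(-4 + C) (c(C) = (C - 4)*(C + C) = (-4 + C)*(2*C) = 2*C*(-4 + C))
19 - 24*c(1*2) = 19 - 48*1*2*(-4 + 1*2) = 19 - 48*2*(-4 + 2) = 19 - 48*2*(-2) = 19 - 24*(-8) = 19 + 192 = 211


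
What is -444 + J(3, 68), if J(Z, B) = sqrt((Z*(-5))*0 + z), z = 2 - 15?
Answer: -444 + I*sqrt(13) ≈ -444.0 + 3.6056*I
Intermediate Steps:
z = -13
J(Z, B) = I*sqrt(13) (J(Z, B) = sqrt((Z*(-5))*0 - 13) = sqrt(-5*Z*0 - 13) = sqrt(0 - 13) = sqrt(-13) = I*sqrt(13))
-444 + J(3, 68) = -444 + I*sqrt(13)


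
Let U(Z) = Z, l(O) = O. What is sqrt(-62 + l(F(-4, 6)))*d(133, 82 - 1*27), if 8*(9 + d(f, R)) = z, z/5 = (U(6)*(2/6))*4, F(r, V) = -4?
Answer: -4*I*sqrt(66) ≈ -32.496*I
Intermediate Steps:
z = 40 (z = 5*((6*(2/6))*4) = 5*((6*(2*(1/6)))*4) = 5*((6*(1/3))*4) = 5*(2*4) = 5*8 = 40)
d(f, R) = -4 (d(f, R) = -9 + (1/8)*40 = -9 + 5 = -4)
sqrt(-62 + l(F(-4, 6)))*d(133, 82 - 1*27) = sqrt(-62 - 4)*(-4) = sqrt(-66)*(-4) = (I*sqrt(66))*(-4) = -4*I*sqrt(66)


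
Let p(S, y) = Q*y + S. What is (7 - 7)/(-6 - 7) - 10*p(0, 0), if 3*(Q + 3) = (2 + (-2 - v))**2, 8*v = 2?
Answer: 0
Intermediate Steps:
v = 1/4 (v = (1/8)*2 = 1/4 ≈ 0.25000)
Q = -143/48 (Q = -3 + (2 + (-2 - 1*1/4))**2/3 = -3 + (2 + (-2 - 1/4))**2/3 = -3 + (2 - 9/4)**2/3 = -3 + (-1/4)**2/3 = -3 + (1/3)*(1/16) = -3 + 1/48 = -143/48 ≈ -2.9792)
p(S, y) = S - 143*y/48 (p(S, y) = -143*y/48 + S = S - 143*y/48)
(7 - 7)/(-6 - 7) - 10*p(0, 0) = (7 - 7)/(-6 - 7) - 10*(0 - 143/48*0) = 0/(-13) - 10*(0 + 0) = 0*(-1/13) - 10*0 = 0 + 0 = 0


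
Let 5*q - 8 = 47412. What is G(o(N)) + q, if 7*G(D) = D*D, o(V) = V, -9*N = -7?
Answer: 768211/81 ≈ 9484.1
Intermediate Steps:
N = 7/9 (N = -⅑*(-7) = 7/9 ≈ 0.77778)
G(D) = D²/7 (G(D) = (D*D)/7 = D²/7)
q = 9484 (q = 8/5 + (⅕)*47412 = 8/5 + 47412/5 = 9484)
G(o(N)) + q = (7/9)²/7 + 9484 = (⅐)*(49/81) + 9484 = 7/81 + 9484 = 768211/81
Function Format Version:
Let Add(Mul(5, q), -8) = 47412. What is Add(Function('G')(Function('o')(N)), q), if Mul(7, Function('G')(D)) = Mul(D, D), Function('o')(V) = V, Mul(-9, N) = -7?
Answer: Rational(768211, 81) ≈ 9484.1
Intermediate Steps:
N = Rational(7, 9) (N = Mul(Rational(-1, 9), -7) = Rational(7, 9) ≈ 0.77778)
Function('G')(D) = Mul(Rational(1, 7), Pow(D, 2)) (Function('G')(D) = Mul(Rational(1, 7), Mul(D, D)) = Mul(Rational(1, 7), Pow(D, 2)))
q = 9484 (q = Add(Rational(8, 5), Mul(Rational(1, 5), 47412)) = Add(Rational(8, 5), Rational(47412, 5)) = 9484)
Add(Function('G')(Function('o')(N)), q) = Add(Mul(Rational(1, 7), Pow(Rational(7, 9), 2)), 9484) = Add(Mul(Rational(1, 7), Rational(49, 81)), 9484) = Add(Rational(7, 81), 9484) = Rational(768211, 81)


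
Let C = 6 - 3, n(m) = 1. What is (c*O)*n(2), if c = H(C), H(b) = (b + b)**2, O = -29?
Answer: -1044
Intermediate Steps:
C = 3 (C = 6 - 1*3 = 6 - 3 = 3)
H(b) = 4*b**2 (H(b) = (2*b)**2 = 4*b**2)
c = 36 (c = 4*3**2 = 4*9 = 36)
(c*O)*n(2) = (36*(-29))*1 = -1044*1 = -1044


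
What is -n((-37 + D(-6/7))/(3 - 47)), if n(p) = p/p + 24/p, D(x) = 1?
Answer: -91/3 ≈ -30.333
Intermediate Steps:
n(p) = 1 + 24/p
-n((-37 + D(-6/7))/(3 - 47)) = -(24 + (-37 + 1)/(3 - 47))/((-37 + 1)/(3 - 47)) = -(24 - 36/(-44))/((-36/(-44))) = -(24 - 36*(-1/44))/((-36*(-1/44))) = -(24 + 9/11)/9/11 = -11*273/(9*11) = -1*91/3 = -91/3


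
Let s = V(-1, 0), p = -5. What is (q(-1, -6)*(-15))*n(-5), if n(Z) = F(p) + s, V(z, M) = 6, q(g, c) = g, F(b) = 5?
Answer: 165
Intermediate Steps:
s = 6
n(Z) = 11 (n(Z) = 5 + 6 = 11)
(q(-1, -6)*(-15))*n(-5) = -1*(-15)*11 = 15*11 = 165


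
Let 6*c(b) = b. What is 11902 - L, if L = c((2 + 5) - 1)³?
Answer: 11901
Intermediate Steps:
c(b) = b/6
L = 1 (L = (((2 + 5) - 1)/6)³ = ((7 - 1)/6)³ = ((⅙)*6)³ = 1³ = 1)
11902 - L = 11902 - 1*1 = 11902 - 1 = 11901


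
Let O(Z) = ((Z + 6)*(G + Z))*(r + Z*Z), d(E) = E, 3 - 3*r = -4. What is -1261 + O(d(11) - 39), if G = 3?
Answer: 1293667/3 ≈ 4.3122e+5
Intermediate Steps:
r = 7/3 (r = 1 - ⅓*(-4) = 1 + 4/3 = 7/3 ≈ 2.3333)
O(Z) = (3 + Z)*(6 + Z)*(7/3 + Z²) (O(Z) = ((Z + 6)*(3 + Z))*(7/3 + Z*Z) = ((6 + Z)*(3 + Z))*(7/3 + Z²) = ((3 + Z)*(6 + Z))*(7/3 + Z²) = (3 + Z)*(6 + Z)*(7/3 + Z²))
-1261 + O(d(11) - 39) = -1261 + (42 + (11 - 39)⁴ + 9*(11 - 39)³ + 21*(11 - 39) + 61*(11 - 39)²/3) = -1261 + (42 + (-28)⁴ + 9*(-28)³ + 21*(-28) + (61/3)*(-28)²) = -1261 + (42 + 614656 + 9*(-21952) - 588 + (61/3)*784) = -1261 + (42 + 614656 - 197568 - 588 + 47824/3) = -1261 + 1297450/3 = 1293667/3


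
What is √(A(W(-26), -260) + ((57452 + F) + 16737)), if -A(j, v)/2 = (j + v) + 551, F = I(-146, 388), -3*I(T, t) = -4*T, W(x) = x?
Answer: √661179/3 ≈ 271.04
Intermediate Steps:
I(T, t) = 4*T/3 (I(T, t) = -(-4)*T/3 = 4*T/3)
F = -584/3 (F = (4/3)*(-146) = -584/3 ≈ -194.67)
A(j, v) = -1102 - 2*j - 2*v (A(j, v) = -2*((j + v) + 551) = -2*(551 + j + v) = -1102 - 2*j - 2*v)
√(A(W(-26), -260) + ((57452 + F) + 16737)) = √((-1102 - 2*(-26) - 2*(-260)) + ((57452 - 584/3) + 16737)) = √((-1102 + 52 + 520) + (171772/3 + 16737)) = √(-530 + 221983/3) = √(220393/3) = √661179/3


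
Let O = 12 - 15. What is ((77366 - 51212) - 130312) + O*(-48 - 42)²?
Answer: -128458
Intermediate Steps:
O = -3
((77366 - 51212) - 130312) + O*(-48 - 42)² = ((77366 - 51212) - 130312) - 3*(-48 - 42)² = (26154 - 130312) - 3*(-90)² = -104158 - 3*8100 = -104158 - 24300 = -128458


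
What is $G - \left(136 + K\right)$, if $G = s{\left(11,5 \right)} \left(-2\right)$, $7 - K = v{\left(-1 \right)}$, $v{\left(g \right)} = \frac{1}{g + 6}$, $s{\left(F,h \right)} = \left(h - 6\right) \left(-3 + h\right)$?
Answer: $- \frac{694}{5} \approx -138.8$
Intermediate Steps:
$s{\left(F,h \right)} = \left(-6 + h\right) \left(-3 + h\right)$
$v{\left(g \right)} = \frac{1}{6 + g}$
$K = \frac{34}{5}$ ($K = 7 - \frac{1}{6 - 1} = 7 - \frac{1}{5} = \frac{34}{5} \approx 6.8$)
$G = 4$ ($G = \left(18 + 5^{2} - 45\right) \left(-2\right) = \left(18 + 25 - 45\right) \left(-2\right) = \left(-2\right) \left(-2\right) = 4$)
$G - \left(136 + K\right) = 4 - \frac{714}{5} = - \frac{694}{5}$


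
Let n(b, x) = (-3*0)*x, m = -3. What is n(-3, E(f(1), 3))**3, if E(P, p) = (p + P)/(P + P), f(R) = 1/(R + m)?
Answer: 0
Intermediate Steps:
f(R) = 1/(-3 + R) (f(R) = 1/(R - 3) = 1/(-3 + R))
E(P, p) = (P + p)/(2*P) (E(P, p) = (P + p)/((2*P)) = (P + p)*(1/(2*P)) = (P + p)/(2*P))
n(b, x) = 0 (n(b, x) = 0*x = 0)
n(-3, E(f(1), 3))**3 = 0**3 = 0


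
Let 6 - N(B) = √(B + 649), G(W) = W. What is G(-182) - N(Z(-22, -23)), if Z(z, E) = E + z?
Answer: -188 + 2*√151 ≈ -163.42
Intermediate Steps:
N(B) = 6 - √(649 + B) (N(B) = 6 - √(B + 649) = 6 - √(649 + B))
G(-182) - N(Z(-22, -23)) = -182 - (6 - √(649 + (-23 - 22))) = -182 - (6 - √(649 - 45)) = -182 - (6 - √604) = -182 - (6 - 2*√151) = -182 + (-6 + 2*√151) = -188 + 2*√151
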